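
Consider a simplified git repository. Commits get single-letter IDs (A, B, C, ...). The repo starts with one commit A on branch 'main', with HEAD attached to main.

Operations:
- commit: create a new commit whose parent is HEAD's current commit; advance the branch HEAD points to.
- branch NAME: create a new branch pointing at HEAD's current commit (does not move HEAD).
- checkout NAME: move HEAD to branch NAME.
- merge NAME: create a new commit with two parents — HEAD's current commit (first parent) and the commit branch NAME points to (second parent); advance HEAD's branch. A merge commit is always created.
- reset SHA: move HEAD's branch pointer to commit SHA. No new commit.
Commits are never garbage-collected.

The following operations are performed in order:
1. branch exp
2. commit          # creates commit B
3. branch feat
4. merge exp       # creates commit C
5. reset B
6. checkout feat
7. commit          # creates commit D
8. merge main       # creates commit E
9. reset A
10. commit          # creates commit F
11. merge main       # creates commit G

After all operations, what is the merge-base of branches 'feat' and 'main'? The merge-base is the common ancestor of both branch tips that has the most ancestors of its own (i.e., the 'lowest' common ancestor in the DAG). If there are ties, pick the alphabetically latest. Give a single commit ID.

Answer: B

Derivation:
After op 1 (branch): HEAD=main@A [exp=A main=A]
After op 2 (commit): HEAD=main@B [exp=A main=B]
After op 3 (branch): HEAD=main@B [exp=A feat=B main=B]
After op 4 (merge): HEAD=main@C [exp=A feat=B main=C]
After op 5 (reset): HEAD=main@B [exp=A feat=B main=B]
After op 6 (checkout): HEAD=feat@B [exp=A feat=B main=B]
After op 7 (commit): HEAD=feat@D [exp=A feat=D main=B]
After op 8 (merge): HEAD=feat@E [exp=A feat=E main=B]
After op 9 (reset): HEAD=feat@A [exp=A feat=A main=B]
After op 10 (commit): HEAD=feat@F [exp=A feat=F main=B]
After op 11 (merge): HEAD=feat@G [exp=A feat=G main=B]
ancestors(feat=G): ['A', 'B', 'F', 'G']
ancestors(main=B): ['A', 'B']
common: ['A', 'B']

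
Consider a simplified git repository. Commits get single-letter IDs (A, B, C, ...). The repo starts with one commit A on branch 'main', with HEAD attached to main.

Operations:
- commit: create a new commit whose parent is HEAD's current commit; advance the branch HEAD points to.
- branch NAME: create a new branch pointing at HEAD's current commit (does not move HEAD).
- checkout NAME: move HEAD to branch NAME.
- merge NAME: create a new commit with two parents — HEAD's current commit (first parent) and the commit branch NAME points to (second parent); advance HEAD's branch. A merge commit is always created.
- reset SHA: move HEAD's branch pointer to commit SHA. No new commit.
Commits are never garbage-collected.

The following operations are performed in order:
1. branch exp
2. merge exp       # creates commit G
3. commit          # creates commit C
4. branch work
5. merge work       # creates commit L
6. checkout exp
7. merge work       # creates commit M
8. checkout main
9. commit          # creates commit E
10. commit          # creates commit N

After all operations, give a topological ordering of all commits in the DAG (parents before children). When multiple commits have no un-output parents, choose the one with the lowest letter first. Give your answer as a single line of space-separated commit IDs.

Answer: A G C L E M N

Derivation:
After op 1 (branch): HEAD=main@A [exp=A main=A]
After op 2 (merge): HEAD=main@G [exp=A main=G]
After op 3 (commit): HEAD=main@C [exp=A main=C]
After op 4 (branch): HEAD=main@C [exp=A main=C work=C]
After op 5 (merge): HEAD=main@L [exp=A main=L work=C]
After op 6 (checkout): HEAD=exp@A [exp=A main=L work=C]
After op 7 (merge): HEAD=exp@M [exp=M main=L work=C]
After op 8 (checkout): HEAD=main@L [exp=M main=L work=C]
After op 9 (commit): HEAD=main@E [exp=M main=E work=C]
After op 10 (commit): HEAD=main@N [exp=M main=N work=C]
commit A: parents=[]
commit C: parents=['G']
commit E: parents=['L']
commit G: parents=['A', 'A']
commit L: parents=['C', 'C']
commit M: parents=['A', 'C']
commit N: parents=['E']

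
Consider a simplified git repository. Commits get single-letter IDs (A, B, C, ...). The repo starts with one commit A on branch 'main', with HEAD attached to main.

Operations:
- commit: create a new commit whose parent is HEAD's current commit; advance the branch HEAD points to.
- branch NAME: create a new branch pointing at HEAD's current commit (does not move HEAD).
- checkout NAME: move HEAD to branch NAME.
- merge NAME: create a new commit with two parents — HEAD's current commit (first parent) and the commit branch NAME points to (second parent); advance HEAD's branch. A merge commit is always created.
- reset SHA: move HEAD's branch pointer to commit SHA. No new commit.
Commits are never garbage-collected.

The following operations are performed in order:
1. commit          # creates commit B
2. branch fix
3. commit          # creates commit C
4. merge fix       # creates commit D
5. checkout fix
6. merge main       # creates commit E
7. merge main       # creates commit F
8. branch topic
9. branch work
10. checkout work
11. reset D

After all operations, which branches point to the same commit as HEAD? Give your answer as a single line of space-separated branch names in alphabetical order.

Answer: main work

Derivation:
After op 1 (commit): HEAD=main@B [main=B]
After op 2 (branch): HEAD=main@B [fix=B main=B]
After op 3 (commit): HEAD=main@C [fix=B main=C]
After op 4 (merge): HEAD=main@D [fix=B main=D]
After op 5 (checkout): HEAD=fix@B [fix=B main=D]
After op 6 (merge): HEAD=fix@E [fix=E main=D]
After op 7 (merge): HEAD=fix@F [fix=F main=D]
After op 8 (branch): HEAD=fix@F [fix=F main=D topic=F]
After op 9 (branch): HEAD=fix@F [fix=F main=D topic=F work=F]
After op 10 (checkout): HEAD=work@F [fix=F main=D topic=F work=F]
After op 11 (reset): HEAD=work@D [fix=F main=D topic=F work=D]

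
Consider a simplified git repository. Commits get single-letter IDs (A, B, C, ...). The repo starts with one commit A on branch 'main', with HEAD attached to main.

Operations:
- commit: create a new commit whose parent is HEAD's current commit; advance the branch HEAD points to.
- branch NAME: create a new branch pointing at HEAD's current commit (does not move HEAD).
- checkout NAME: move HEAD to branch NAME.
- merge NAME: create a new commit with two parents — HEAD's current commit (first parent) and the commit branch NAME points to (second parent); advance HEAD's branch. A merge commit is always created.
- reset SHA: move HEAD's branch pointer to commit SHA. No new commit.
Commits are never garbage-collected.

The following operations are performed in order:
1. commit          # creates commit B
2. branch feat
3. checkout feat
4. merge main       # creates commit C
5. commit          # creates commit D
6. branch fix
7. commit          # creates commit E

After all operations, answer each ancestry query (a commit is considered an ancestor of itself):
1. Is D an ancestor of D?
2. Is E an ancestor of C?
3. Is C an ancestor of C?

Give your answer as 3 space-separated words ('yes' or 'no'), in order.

After op 1 (commit): HEAD=main@B [main=B]
After op 2 (branch): HEAD=main@B [feat=B main=B]
After op 3 (checkout): HEAD=feat@B [feat=B main=B]
After op 4 (merge): HEAD=feat@C [feat=C main=B]
After op 5 (commit): HEAD=feat@D [feat=D main=B]
After op 6 (branch): HEAD=feat@D [feat=D fix=D main=B]
After op 7 (commit): HEAD=feat@E [feat=E fix=D main=B]
ancestors(D) = {A,B,C,D}; D in? yes
ancestors(C) = {A,B,C}; E in? no
ancestors(C) = {A,B,C}; C in? yes

Answer: yes no yes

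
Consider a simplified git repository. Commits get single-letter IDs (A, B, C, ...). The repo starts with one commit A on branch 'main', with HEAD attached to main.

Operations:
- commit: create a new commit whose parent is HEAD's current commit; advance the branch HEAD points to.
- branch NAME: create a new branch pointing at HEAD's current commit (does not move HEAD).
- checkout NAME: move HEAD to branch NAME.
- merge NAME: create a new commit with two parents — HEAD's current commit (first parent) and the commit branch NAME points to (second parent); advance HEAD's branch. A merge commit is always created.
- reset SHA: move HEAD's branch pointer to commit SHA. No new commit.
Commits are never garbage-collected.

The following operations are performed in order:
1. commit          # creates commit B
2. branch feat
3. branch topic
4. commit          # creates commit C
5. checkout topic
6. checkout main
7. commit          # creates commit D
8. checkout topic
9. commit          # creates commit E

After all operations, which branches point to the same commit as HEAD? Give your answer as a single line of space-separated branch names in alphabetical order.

Answer: topic

Derivation:
After op 1 (commit): HEAD=main@B [main=B]
After op 2 (branch): HEAD=main@B [feat=B main=B]
After op 3 (branch): HEAD=main@B [feat=B main=B topic=B]
After op 4 (commit): HEAD=main@C [feat=B main=C topic=B]
After op 5 (checkout): HEAD=topic@B [feat=B main=C topic=B]
After op 6 (checkout): HEAD=main@C [feat=B main=C topic=B]
After op 7 (commit): HEAD=main@D [feat=B main=D topic=B]
After op 8 (checkout): HEAD=topic@B [feat=B main=D topic=B]
After op 9 (commit): HEAD=topic@E [feat=B main=D topic=E]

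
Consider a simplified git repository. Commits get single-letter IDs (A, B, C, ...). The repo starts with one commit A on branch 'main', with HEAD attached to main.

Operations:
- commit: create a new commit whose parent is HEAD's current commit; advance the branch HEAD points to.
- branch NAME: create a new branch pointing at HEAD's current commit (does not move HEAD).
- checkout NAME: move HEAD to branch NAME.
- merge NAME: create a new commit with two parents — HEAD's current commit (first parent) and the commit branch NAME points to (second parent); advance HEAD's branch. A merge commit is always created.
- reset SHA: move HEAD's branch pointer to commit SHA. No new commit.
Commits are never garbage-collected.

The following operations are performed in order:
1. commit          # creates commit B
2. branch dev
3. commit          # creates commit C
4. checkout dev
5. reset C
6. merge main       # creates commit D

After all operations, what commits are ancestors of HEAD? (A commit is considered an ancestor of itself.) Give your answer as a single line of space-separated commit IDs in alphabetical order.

After op 1 (commit): HEAD=main@B [main=B]
After op 2 (branch): HEAD=main@B [dev=B main=B]
After op 3 (commit): HEAD=main@C [dev=B main=C]
After op 4 (checkout): HEAD=dev@B [dev=B main=C]
After op 5 (reset): HEAD=dev@C [dev=C main=C]
After op 6 (merge): HEAD=dev@D [dev=D main=C]

Answer: A B C D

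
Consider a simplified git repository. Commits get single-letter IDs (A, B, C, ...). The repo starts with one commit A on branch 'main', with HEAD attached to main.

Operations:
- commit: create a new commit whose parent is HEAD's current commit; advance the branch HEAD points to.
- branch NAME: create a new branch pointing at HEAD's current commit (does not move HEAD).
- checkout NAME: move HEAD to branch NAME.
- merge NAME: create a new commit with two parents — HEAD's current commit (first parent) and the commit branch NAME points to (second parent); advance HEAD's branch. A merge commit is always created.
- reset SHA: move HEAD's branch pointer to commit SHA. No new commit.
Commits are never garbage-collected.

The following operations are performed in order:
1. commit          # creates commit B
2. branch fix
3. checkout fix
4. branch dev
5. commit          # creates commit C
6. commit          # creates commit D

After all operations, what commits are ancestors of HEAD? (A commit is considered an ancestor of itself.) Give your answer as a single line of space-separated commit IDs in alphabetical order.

Answer: A B C D

Derivation:
After op 1 (commit): HEAD=main@B [main=B]
After op 2 (branch): HEAD=main@B [fix=B main=B]
After op 3 (checkout): HEAD=fix@B [fix=B main=B]
After op 4 (branch): HEAD=fix@B [dev=B fix=B main=B]
After op 5 (commit): HEAD=fix@C [dev=B fix=C main=B]
After op 6 (commit): HEAD=fix@D [dev=B fix=D main=B]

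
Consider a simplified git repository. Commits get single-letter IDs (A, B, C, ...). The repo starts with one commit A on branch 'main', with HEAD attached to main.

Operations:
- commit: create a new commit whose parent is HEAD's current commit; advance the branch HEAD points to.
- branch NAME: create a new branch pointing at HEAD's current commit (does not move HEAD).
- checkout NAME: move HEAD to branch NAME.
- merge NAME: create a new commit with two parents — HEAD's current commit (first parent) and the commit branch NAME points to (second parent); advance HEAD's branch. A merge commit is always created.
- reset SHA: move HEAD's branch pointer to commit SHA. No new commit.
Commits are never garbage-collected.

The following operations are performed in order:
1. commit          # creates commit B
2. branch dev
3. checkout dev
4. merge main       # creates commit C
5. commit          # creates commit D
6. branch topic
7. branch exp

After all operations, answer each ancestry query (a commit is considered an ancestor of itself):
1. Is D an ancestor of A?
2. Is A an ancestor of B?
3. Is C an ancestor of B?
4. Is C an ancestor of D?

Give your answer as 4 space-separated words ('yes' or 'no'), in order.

After op 1 (commit): HEAD=main@B [main=B]
After op 2 (branch): HEAD=main@B [dev=B main=B]
After op 3 (checkout): HEAD=dev@B [dev=B main=B]
After op 4 (merge): HEAD=dev@C [dev=C main=B]
After op 5 (commit): HEAD=dev@D [dev=D main=B]
After op 6 (branch): HEAD=dev@D [dev=D main=B topic=D]
After op 7 (branch): HEAD=dev@D [dev=D exp=D main=B topic=D]
ancestors(A) = {A}; D in? no
ancestors(B) = {A,B}; A in? yes
ancestors(B) = {A,B}; C in? no
ancestors(D) = {A,B,C,D}; C in? yes

Answer: no yes no yes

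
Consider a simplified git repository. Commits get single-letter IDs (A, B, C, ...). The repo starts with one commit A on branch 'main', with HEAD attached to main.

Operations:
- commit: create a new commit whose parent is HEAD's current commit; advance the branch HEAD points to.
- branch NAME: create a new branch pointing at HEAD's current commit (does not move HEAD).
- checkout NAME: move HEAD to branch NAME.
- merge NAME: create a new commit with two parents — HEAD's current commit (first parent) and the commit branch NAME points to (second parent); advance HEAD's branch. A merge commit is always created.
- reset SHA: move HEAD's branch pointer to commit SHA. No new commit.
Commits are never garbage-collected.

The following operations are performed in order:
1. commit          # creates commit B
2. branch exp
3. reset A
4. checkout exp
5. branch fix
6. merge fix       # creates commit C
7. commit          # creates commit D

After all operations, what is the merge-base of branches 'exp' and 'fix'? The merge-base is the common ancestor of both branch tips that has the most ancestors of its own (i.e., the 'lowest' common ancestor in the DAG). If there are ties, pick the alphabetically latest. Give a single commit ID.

Answer: B

Derivation:
After op 1 (commit): HEAD=main@B [main=B]
After op 2 (branch): HEAD=main@B [exp=B main=B]
After op 3 (reset): HEAD=main@A [exp=B main=A]
After op 4 (checkout): HEAD=exp@B [exp=B main=A]
After op 5 (branch): HEAD=exp@B [exp=B fix=B main=A]
After op 6 (merge): HEAD=exp@C [exp=C fix=B main=A]
After op 7 (commit): HEAD=exp@D [exp=D fix=B main=A]
ancestors(exp=D): ['A', 'B', 'C', 'D']
ancestors(fix=B): ['A', 'B']
common: ['A', 'B']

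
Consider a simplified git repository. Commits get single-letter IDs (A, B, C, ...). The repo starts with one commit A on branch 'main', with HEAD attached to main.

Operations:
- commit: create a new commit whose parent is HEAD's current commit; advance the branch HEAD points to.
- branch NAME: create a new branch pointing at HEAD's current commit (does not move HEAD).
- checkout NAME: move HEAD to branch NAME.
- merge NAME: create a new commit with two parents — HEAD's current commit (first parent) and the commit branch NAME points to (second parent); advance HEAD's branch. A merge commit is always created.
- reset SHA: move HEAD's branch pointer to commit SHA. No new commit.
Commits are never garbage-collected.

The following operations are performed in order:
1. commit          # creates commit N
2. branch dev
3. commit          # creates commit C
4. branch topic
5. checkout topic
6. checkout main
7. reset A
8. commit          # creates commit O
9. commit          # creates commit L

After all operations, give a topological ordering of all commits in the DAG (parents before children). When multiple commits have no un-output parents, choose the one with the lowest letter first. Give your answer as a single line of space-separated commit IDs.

After op 1 (commit): HEAD=main@N [main=N]
After op 2 (branch): HEAD=main@N [dev=N main=N]
After op 3 (commit): HEAD=main@C [dev=N main=C]
After op 4 (branch): HEAD=main@C [dev=N main=C topic=C]
After op 5 (checkout): HEAD=topic@C [dev=N main=C topic=C]
After op 6 (checkout): HEAD=main@C [dev=N main=C topic=C]
After op 7 (reset): HEAD=main@A [dev=N main=A topic=C]
After op 8 (commit): HEAD=main@O [dev=N main=O topic=C]
After op 9 (commit): HEAD=main@L [dev=N main=L topic=C]
commit A: parents=[]
commit C: parents=['N']
commit L: parents=['O']
commit N: parents=['A']
commit O: parents=['A']

Answer: A N C O L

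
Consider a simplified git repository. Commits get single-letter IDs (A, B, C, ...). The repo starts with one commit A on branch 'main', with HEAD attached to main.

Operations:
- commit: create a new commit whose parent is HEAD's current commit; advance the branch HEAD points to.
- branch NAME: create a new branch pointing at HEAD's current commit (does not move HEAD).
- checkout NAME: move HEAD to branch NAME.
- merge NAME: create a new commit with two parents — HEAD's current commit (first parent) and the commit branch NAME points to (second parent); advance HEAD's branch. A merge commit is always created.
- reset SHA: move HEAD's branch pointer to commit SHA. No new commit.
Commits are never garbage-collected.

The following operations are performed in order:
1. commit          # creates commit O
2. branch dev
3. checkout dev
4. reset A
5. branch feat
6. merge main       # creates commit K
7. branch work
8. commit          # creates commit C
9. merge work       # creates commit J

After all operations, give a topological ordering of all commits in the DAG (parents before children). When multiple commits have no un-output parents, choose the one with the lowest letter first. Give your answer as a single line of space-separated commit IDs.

After op 1 (commit): HEAD=main@O [main=O]
After op 2 (branch): HEAD=main@O [dev=O main=O]
After op 3 (checkout): HEAD=dev@O [dev=O main=O]
After op 4 (reset): HEAD=dev@A [dev=A main=O]
After op 5 (branch): HEAD=dev@A [dev=A feat=A main=O]
After op 6 (merge): HEAD=dev@K [dev=K feat=A main=O]
After op 7 (branch): HEAD=dev@K [dev=K feat=A main=O work=K]
After op 8 (commit): HEAD=dev@C [dev=C feat=A main=O work=K]
After op 9 (merge): HEAD=dev@J [dev=J feat=A main=O work=K]
commit A: parents=[]
commit C: parents=['K']
commit J: parents=['C', 'K']
commit K: parents=['A', 'O']
commit O: parents=['A']

Answer: A O K C J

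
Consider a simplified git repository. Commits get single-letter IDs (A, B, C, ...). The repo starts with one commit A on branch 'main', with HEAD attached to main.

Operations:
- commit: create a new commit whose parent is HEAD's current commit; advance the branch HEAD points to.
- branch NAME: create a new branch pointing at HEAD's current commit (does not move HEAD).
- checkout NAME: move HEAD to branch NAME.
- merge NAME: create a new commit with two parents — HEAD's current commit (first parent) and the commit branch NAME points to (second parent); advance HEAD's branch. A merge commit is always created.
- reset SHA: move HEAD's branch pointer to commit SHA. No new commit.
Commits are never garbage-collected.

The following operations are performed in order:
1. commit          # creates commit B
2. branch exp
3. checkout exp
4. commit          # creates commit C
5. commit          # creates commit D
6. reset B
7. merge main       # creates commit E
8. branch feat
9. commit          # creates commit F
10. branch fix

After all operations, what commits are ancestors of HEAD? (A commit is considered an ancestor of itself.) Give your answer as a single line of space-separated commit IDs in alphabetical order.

After op 1 (commit): HEAD=main@B [main=B]
After op 2 (branch): HEAD=main@B [exp=B main=B]
After op 3 (checkout): HEAD=exp@B [exp=B main=B]
After op 4 (commit): HEAD=exp@C [exp=C main=B]
After op 5 (commit): HEAD=exp@D [exp=D main=B]
After op 6 (reset): HEAD=exp@B [exp=B main=B]
After op 7 (merge): HEAD=exp@E [exp=E main=B]
After op 8 (branch): HEAD=exp@E [exp=E feat=E main=B]
After op 9 (commit): HEAD=exp@F [exp=F feat=E main=B]
After op 10 (branch): HEAD=exp@F [exp=F feat=E fix=F main=B]

Answer: A B E F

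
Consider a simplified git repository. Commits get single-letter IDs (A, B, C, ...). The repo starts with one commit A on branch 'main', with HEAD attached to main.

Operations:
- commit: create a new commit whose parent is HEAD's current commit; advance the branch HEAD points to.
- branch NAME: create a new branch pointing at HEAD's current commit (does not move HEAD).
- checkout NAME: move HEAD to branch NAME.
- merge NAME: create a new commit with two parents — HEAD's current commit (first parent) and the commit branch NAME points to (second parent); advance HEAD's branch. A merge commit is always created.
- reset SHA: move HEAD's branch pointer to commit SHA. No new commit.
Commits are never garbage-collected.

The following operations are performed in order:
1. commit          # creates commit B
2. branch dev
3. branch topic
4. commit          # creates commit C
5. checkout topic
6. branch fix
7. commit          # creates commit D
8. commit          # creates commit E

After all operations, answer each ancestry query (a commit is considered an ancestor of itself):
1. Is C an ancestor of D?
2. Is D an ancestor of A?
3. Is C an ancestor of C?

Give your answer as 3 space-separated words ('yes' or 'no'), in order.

Answer: no no yes

Derivation:
After op 1 (commit): HEAD=main@B [main=B]
After op 2 (branch): HEAD=main@B [dev=B main=B]
After op 3 (branch): HEAD=main@B [dev=B main=B topic=B]
After op 4 (commit): HEAD=main@C [dev=B main=C topic=B]
After op 5 (checkout): HEAD=topic@B [dev=B main=C topic=B]
After op 6 (branch): HEAD=topic@B [dev=B fix=B main=C topic=B]
After op 7 (commit): HEAD=topic@D [dev=B fix=B main=C topic=D]
After op 8 (commit): HEAD=topic@E [dev=B fix=B main=C topic=E]
ancestors(D) = {A,B,D}; C in? no
ancestors(A) = {A}; D in? no
ancestors(C) = {A,B,C}; C in? yes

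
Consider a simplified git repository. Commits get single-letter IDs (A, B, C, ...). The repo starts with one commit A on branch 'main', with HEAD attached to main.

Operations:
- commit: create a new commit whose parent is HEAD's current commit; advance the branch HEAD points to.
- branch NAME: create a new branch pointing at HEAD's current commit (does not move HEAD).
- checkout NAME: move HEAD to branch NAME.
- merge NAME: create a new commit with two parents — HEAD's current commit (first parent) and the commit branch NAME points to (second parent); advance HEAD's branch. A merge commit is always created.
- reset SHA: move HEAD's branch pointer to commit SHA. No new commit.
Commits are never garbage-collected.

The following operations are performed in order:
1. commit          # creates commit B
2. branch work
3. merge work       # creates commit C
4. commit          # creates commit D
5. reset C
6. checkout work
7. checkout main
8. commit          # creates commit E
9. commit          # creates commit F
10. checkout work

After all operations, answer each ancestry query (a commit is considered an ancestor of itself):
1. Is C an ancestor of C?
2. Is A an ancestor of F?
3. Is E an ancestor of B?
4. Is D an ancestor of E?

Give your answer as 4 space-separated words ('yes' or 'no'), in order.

Answer: yes yes no no

Derivation:
After op 1 (commit): HEAD=main@B [main=B]
After op 2 (branch): HEAD=main@B [main=B work=B]
After op 3 (merge): HEAD=main@C [main=C work=B]
After op 4 (commit): HEAD=main@D [main=D work=B]
After op 5 (reset): HEAD=main@C [main=C work=B]
After op 6 (checkout): HEAD=work@B [main=C work=B]
After op 7 (checkout): HEAD=main@C [main=C work=B]
After op 8 (commit): HEAD=main@E [main=E work=B]
After op 9 (commit): HEAD=main@F [main=F work=B]
After op 10 (checkout): HEAD=work@B [main=F work=B]
ancestors(C) = {A,B,C}; C in? yes
ancestors(F) = {A,B,C,E,F}; A in? yes
ancestors(B) = {A,B}; E in? no
ancestors(E) = {A,B,C,E}; D in? no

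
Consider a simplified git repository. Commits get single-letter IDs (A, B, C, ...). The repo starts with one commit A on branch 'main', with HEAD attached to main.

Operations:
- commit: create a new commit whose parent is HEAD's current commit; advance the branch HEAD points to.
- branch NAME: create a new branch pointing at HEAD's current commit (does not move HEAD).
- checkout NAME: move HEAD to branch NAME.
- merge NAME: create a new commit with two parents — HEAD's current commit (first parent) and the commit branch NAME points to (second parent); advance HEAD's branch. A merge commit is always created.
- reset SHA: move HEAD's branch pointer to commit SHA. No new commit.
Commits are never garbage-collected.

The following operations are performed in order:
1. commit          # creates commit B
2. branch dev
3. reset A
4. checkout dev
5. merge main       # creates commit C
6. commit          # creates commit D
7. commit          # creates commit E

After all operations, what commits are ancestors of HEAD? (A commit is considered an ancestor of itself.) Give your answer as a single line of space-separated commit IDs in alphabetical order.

Answer: A B C D E

Derivation:
After op 1 (commit): HEAD=main@B [main=B]
After op 2 (branch): HEAD=main@B [dev=B main=B]
After op 3 (reset): HEAD=main@A [dev=B main=A]
After op 4 (checkout): HEAD=dev@B [dev=B main=A]
After op 5 (merge): HEAD=dev@C [dev=C main=A]
After op 6 (commit): HEAD=dev@D [dev=D main=A]
After op 7 (commit): HEAD=dev@E [dev=E main=A]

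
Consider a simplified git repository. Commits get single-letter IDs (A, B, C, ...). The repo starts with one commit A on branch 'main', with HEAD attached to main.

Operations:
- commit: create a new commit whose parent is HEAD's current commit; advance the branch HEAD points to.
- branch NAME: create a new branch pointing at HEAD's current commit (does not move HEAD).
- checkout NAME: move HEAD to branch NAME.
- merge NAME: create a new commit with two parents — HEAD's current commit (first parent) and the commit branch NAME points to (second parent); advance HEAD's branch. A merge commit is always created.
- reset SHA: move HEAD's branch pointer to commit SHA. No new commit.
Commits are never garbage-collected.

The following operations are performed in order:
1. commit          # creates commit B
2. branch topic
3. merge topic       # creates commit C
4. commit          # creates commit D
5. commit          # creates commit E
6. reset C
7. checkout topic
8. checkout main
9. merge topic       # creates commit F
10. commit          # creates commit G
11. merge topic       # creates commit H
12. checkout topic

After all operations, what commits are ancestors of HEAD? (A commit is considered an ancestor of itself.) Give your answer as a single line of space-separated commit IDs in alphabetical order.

Answer: A B

Derivation:
After op 1 (commit): HEAD=main@B [main=B]
After op 2 (branch): HEAD=main@B [main=B topic=B]
After op 3 (merge): HEAD=main@C [main=C topic=B]
After op 4 (commit): HEAD=main@D [main=D topic=B]
After op 5 (commit): HEAD=main@E [main=E topic=B]
After op 6 (reset): HEAD=main@C [main=C topic=B]
After op 7 (checkout): HEAD=topic@B [main=C topic=B]
After op 8 (checkout): HEAD=main@C [main=C topic=B]
After op 9 (merge): HEAD=main@F [main=F topic=B]
After op 10 (commit): HEAD=main@G [main=G topic=B]
After op 11 (merge): HEAD=main@H [main=H topic=B]
After op 12 (checkout): HEAD=topic@B [main=H topic=B]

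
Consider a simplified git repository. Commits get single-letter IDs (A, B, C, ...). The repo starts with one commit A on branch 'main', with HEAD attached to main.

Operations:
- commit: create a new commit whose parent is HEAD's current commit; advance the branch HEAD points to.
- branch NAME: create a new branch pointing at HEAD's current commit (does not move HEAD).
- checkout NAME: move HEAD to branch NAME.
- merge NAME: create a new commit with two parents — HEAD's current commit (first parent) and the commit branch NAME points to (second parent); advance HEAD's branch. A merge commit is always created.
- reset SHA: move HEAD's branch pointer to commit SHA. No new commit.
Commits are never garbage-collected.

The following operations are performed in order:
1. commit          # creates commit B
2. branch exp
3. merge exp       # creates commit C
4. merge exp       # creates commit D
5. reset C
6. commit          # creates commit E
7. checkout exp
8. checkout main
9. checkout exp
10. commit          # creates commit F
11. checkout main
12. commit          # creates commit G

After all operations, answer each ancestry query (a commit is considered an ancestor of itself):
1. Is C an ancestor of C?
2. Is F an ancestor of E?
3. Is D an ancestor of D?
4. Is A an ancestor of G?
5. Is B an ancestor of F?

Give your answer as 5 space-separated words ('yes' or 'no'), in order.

After op 1 (commit): HEAD=main@B [main=B]
After op 2 (branch): HEAD=main@B [exp=B main=B]
After op 3 (merge): HEAD=main@C [exp=B main=C]
After op 4 (merge): HEAD=main@D [exp=B main=D]
After op 5 (reset): HEAD=main@C [exp=B main=C]
After op 6 (commit): HEAD=main@E [exp=B main=E]
After op 7 (checkout): HEAD=exp@B [exp=B main=E]
After op 8 (checkout): HEAD=main@E [exp=B main=E]
After op 9 (checkout): HEAD=exp@B [exp=B main=E]
After op 10 (commit): HEAD=exp@F [exp=F main=E]
After op 11 (checkout): HEAD=main@E [exp=F main=E]
After op 12 (commit): HEAD=main@G [exp=F main=G]
ancestors(C) = {A,B,C}; C in? yes
ancestors(E) = {A,B,C,E}; F in? no
ancestors(D) = {A,B,C,D}; D in? yes
ancestors(G) = {A,B,C,E,G}; A in? yes
ancestors(F) = {A,B,F}; B in? yes

Answer: yes no yes yes yes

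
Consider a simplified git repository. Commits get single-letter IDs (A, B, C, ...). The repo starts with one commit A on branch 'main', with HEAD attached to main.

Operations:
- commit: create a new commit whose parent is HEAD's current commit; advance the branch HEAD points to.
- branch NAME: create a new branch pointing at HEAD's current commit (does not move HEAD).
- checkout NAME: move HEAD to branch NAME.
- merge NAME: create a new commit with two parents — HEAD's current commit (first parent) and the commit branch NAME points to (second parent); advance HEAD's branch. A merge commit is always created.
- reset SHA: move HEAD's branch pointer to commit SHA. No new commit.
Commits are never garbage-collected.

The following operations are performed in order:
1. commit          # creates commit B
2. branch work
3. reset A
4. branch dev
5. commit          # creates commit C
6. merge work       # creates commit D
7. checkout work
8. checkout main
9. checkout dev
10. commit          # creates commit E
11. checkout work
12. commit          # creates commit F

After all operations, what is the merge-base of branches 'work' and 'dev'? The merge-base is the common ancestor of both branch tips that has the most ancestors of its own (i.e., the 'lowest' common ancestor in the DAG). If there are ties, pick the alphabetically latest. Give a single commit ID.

Answer: A

Derivation:
After op 1 (commit): HEAD=main@B [main=B]
After op 2 (branch): HEAD=main@B [main=B work=B]
After op 3 (reset): HEAD=main@A [main=A work=B]
After op 4 (branch): HEAD=main@A [dev=A main=A work=B]
After op 5 (commit): HEAD=main@C [dev=A main=C work=B]
After op 6 (merge): HEAD=main@D [dev=A main=D work=B]
After op 7 (checkout): HEAD=work@B [dev=A main=D work=B]
After op 8 (checkout): HEAD=main@D [dev=A main=D work=B]
After op 9 (checkout): HEAD=dev@A [dev=A main=D work=B]
After op 10 (commit): HEAD=dev@E [dev=E main=D work=B]
After op 11 (checkout): HEAD=work@B [dev=E main=D work=B]
After op 12 (commit): HEAD=work@F [dev=E main=D work=F]
ancestors(work=F): ['A', 'B', 'F']
ancestors(dev=E): ['A', 'E']
common: ['A']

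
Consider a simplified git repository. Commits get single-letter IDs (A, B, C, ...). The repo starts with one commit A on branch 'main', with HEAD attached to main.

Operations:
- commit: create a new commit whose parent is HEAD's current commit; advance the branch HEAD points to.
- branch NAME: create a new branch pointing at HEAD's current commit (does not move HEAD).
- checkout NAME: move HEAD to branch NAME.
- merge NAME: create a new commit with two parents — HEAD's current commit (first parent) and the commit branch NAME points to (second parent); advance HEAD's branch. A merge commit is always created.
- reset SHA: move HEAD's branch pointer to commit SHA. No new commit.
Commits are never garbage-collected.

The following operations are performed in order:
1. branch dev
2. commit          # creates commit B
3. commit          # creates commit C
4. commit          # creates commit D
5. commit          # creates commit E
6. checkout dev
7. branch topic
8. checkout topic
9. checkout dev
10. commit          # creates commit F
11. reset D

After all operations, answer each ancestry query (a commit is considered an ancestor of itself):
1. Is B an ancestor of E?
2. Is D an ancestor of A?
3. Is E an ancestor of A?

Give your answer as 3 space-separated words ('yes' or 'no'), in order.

After op 1 (branch): HEAD=main@A [dev=A main=A]
After op 2 (commit): HEAD=main@B [dev=A main=B]
After op 3 (commit): HEAD=main@C [dev=A main=C]
After op 4 (commit): HEAD=main@D [dev=A main=D]
After op 5 (commit): HEAD=main@E [dev=A main=E]
After op 6 (checkout): HEAD=dev@A [dev=A main=E]
After op 7 (branch): HEAD=dev@A [dev=A main=E topic=A]
After op 8 (checkout): HEAD=topic@A [dev=A main=E topic=A]
After op 9 (checkout): HEAD=dev@A [dev=A main=E topic=A]
After op 10 (commit): HEAD=dev@F [dev=F main=E topic=A]
After op 11 (reset): HEAD=dev@D [dev=D main=E topic=A]
ancestors(E) = {A,B,C,D,E}; B in? yes
ancestors(A) = {A}; D in? no
ancestors(A) = {A}; E in? no

Answer: yes no no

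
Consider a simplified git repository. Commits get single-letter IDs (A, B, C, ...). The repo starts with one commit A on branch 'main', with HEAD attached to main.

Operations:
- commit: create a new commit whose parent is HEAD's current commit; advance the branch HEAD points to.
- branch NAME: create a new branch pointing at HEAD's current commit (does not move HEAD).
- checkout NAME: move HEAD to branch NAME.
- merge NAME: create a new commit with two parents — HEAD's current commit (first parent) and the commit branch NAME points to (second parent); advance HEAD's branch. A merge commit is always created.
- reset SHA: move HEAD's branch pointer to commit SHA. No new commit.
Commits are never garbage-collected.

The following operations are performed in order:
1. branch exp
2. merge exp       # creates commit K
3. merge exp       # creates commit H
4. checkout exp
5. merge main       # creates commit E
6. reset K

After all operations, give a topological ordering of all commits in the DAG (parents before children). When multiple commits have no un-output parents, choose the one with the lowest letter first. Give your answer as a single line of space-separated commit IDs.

Answer: A K H E

Derivation:
After op 1 (branch): HEAD=main@A [exp=A main=A]
After op 2 (merge): HEAD=main@K [exp=A main=K]
After op 3 (merge): HEAD=main@H [exp=A main=H]
After op 4 (checkout): HEAD=exp@A [exp=A main=H]
After op 5 (merge): HEAD=exp@E [exp=E main=H]
After op 6 (reset): HEAD=exp@K [exp=K main=H]
commit A: parents=[]
commit E: parents=['A', 'H']
commit H: parents=['K', 'A']
commit K: parents=['A', 'A']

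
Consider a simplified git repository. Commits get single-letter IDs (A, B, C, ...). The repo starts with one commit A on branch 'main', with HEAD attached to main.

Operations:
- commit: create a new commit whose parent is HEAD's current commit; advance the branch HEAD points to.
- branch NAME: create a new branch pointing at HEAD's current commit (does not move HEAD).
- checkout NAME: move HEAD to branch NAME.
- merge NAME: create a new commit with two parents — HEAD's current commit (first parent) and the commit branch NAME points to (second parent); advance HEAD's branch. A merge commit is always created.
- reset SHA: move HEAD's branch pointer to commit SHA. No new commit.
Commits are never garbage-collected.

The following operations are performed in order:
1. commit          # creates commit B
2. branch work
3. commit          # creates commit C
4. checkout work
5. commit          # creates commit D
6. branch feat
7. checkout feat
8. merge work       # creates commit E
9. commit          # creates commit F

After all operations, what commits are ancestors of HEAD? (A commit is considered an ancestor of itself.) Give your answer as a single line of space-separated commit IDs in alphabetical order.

Answer: A B D E F

Derivation:
After op 1 (commit): HEAD=main@B [main=B]
After op 2 (branch): HEAD=main@B [main=B work=B]
After op 3 (commit): HEAD=main@C [main=C work=B]
After op 4 (checkout): HEAD=work@B [main=C work=B]
After op 5 (commit): HEAD=work@D [main=C work=D]
After op 6 (branch): HEAD=work@D [feat=D main=C work=D]
After op 7 (checkout): HEAD=feat@D [feat=D main=C work=D]
After op 8 (merge): HEAD=feat@E [feat=E main=C work=D]
After op 9 (commit): HEAD=feat@F [feat=F main=C work=D]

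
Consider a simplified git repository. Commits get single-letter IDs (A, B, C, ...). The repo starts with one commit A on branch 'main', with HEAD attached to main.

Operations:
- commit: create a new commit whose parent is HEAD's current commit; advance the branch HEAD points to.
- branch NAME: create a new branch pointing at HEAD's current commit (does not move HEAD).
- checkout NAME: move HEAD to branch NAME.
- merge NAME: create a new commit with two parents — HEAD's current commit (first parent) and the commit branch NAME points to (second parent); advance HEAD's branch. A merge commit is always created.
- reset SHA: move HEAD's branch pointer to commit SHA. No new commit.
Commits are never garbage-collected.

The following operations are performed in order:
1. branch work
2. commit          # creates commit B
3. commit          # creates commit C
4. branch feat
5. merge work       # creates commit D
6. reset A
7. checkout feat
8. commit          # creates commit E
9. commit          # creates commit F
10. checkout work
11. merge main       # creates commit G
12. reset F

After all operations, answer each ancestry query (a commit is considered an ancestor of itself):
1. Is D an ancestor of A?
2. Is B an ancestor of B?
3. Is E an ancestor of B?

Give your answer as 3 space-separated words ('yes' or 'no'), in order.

After op 1 (branch): HEAD=main@A [main=A work=A]
After op 2 (commit): HEAD=main@B [main=B work=A]
After op 3 (commit): HEAD=main@C [main=C work=A]
After op 4 (branch): HEAD=main@C [feat=C main=C work=A]
After op 5 (merge): HEAD=main@D [feat=C main=D work=A]
After op 6 (reset): HEAD=main@A [feat=C main=A work=A]
After op 7 (checkout): HEAD=feat@C [feat=C main=A work=A]
After op 8 (commit): HEAD=feat@E [feat=E main=A work=A]
After op 9 (commit): HEAD=feat@F [feat=F main=A work=A]
After op 10 (checkout): HEAD=work@A [feat=F main=A work=A]
After op 11 (merge): HEAD=work@G [feat=F main=A work=G]
After op 12 (reset): HEAD=work@F [feat=F main=A work=F]
ancestors(A) = {A}; D in? no
ancestors(B) = {A,B}; B in? yes
ancestors(B) = {A,B}; E in? no

Answer: no yes no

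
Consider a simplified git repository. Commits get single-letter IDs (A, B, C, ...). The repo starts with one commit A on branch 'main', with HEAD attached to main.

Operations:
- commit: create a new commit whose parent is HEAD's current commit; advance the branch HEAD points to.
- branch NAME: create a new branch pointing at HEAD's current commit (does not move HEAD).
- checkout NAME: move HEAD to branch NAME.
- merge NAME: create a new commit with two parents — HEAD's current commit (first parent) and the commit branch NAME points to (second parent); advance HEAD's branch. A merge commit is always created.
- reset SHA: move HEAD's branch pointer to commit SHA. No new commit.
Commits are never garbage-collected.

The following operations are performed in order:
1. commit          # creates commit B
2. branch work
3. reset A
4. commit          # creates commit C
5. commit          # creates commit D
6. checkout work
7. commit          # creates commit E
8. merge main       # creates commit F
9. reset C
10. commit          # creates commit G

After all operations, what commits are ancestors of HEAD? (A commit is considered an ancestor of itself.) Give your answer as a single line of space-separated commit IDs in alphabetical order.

Answer: A C G

Derivation:
After op 1 (commit): HEAD=main@B [main=B]
After op 2 (branch): HEAD=main@B [main=B work=B]
After op 3 (reset): HEAD=main@A [main=A work=B]
After op 4 (commit): HEAD=main@C [main=C work=B]
After op 5 (commit): HEAD=main@D [main=D work=B]
After op 6 (checkout): HEAD=work@B [main=D work=B]
After op 7 (commit): HEAD=work@E [main=D work=E]
After op 8 (merge): HEAD=work@F [main=D work=F]
After op 9 (reset): HEAD=work@C [main=D work=C]
After op 10 (commit): HEAD=work@G [main=D work=G]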